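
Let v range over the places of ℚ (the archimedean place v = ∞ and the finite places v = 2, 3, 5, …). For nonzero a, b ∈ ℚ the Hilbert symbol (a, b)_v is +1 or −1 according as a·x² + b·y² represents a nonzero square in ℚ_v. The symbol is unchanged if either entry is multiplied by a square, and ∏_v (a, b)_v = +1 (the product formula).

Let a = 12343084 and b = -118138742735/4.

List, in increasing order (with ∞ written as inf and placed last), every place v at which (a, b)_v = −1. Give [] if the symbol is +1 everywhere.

[13, 19]

(a, b) ≡ (19, -2015) mod (ℚ^×)²; places V = {2, 5, 13, 19, 31, ∞}.
(a,b)_31: α=2, u≡10; β=3, v≡7 (mod 31); (10|31)=+1, (7|31)=+1; sign (−1)^0·+1^3·+1^2 = +1.
(a,b)_13: α=2, u≡2; β=3, v≡4 (mod 13); (2|13)=-1, (4|13)=+1; sign (−1)^0·-1^3·+1^2 = -1.
(a,b)_2: α=2, β=-2; u≡3, v≡1 (mod 8); ε(u)ε(v)=1·0, αω(v)=2·0, βω(u)=-2·1; sum ≡ 0  ⇒  +1.
(a,b)_5: α=0, u≡4; β=1, v≡2 (mod 5); (4|5)=+1, (2|5)=-1; sign (−1)^0·+1^1·-1^0 = +1.
(a,b)_∞: sgn(19)=+, sgn(-2015)=−, so +1.
(a,b)_19: α=1, u≡7; β=2, v≡15 (mod 19); (7|19)=+1, (15|19)=-1; sign (−1)^0·+1^2·-1^1 = -1.
Ram(19, -2015) = {13, 19}; no ℚ_13-point on the conic.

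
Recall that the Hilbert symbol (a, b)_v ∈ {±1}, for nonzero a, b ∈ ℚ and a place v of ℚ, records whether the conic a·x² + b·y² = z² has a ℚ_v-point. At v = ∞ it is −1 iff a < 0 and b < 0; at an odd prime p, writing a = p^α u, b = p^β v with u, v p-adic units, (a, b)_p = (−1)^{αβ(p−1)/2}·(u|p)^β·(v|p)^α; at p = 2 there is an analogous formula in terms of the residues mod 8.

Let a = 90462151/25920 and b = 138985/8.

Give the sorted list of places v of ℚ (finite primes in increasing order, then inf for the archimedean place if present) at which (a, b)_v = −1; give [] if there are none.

Mod squares: a ≡ 1955, b ≡ 770. Check v ∈ {∞, 2, 3, 5, 7, 11, 13, 17, 19, 23, 37}.
v=5: a=5^-1·(≡4), b=5^1·(≡4) mod 5; (4|5)=+1, (4|5)=+1; (−1)^{-1·1·2}·(+1)^1·(+1)^-1 = +1.
v=17: a=17^1·(≡4), b=17^0·(≡14) mod 17; (4|17)=+1, (14|17)=-1; (−1)^{1·0·8}·(+1)^0·(-1)^1 = -1.
v=∞: 1955 > 0 and 770 > 0  ⇒  (a,b)_∞ = +1.
v=13: a=13^2·(≡11), b=13^0·(≡10) mod 13; (11|13)=-1, (10|13)=+1; (−1)^{2·0·6}·(-1)^0·(+1)^2 = +1.
v=7: a=7^0·(≡4), b=7^1·(≡3) mod 7; (4|7)=+1, (3|7)=-1; (−1)^{0·1·3}·(+1)^1·(-1)^0 = +1.
v=2: v_2(a)=-6, v_2(b)=-3; units ≡ 3, 1 (mod 8); ε·ε+αω+βω = 1·0+-6·0+-3·1 ≡ 1  ⇒  (a,b)_2 = -1.
v=37: a=37^2·(≡35), b=37^0·(≡34) mod 37; (35|37)=-1, (34|37)=+1; (−1)^{2·0·18}·(-1)^0·(+1)^2 = +1.
v=19: a=19^0·(≡4), b=19^2·(≡3) mod 19; (4|19)=+1, (3|19)=-1; (−1)^{0·2·9}·(+1)^2·(-1)^0 = +1.
v=3: a=3^-4·(≡2), b=3^0·(≡2) mod 3; (2|3)=-1, (2|3)=-1; (−1)^{-4·0·1}·(-1)^0·(-1)^-4 = +1.
v=23: a=23^1·(≡1), b=23^0·(≡11) mod 23; (1|23)=+1, (11|23)=-1; (−1)^{1·0·11}·(+1)^0·(-1)^1 = -1.
v=11: a=11^0·(≡8), b=11^1·(≡5) mod 11; (8|11)=-1, (5|11)=+1; (−1)^{0·1·5}·(-1)^1·(+1)^0 = -1.
Ram(1955, 770) = {2, 11, 17, 23}; no ℚ_2-point on the conic.

[2, 11, 17, 23]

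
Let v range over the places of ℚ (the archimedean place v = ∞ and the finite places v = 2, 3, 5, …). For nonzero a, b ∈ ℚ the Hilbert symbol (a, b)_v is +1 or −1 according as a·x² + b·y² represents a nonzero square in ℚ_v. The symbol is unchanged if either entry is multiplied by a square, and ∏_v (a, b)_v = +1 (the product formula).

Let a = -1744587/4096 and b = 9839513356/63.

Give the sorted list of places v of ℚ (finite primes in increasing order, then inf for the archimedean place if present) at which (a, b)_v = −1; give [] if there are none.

Mod squares: a ≡ -1147, b ≡ 7794997. Check v ∈ {∞, 2, 3, 7, 13, 19, 29, 31, 37, 43, 47}.
v=43: a=43^0·(≡36), b=43^1·(≡18) mod 43; (36|43)=+1, (18|43)=-1; (−1)^{0·1·21}·(+1)^1·(-1)^0 = +1.
v=2: v_2(a)=-12, v_2(b)=2; units ≡ 5, 5 (mod 8); ε·ε+αω+βω = 0·0+-12·1+2·1 ≡ 0  ⇒  (a,b)_2 = +1.
v=31: a=31^1·(≡28), b=31^0·(≡20) mod 31; (28|31)=+1, (20|31)=+1; (−1)^{1·0·15}·(+1)^0·(+1)^1 = +1.
v=3: a=3^2·(≡2), b=3^-2·(≡1) mod 3; (2|3)=-1, (1|3)=+1; (−1)^{2·-2·1}·(-1)^-2·(+1)^2 = +1.
v=29: a=29^0·(≡20), b=29^1·(≡12) mod 29; (20|29)=+1, (12|29)=-1; (−1)^{0·1·14}·(+1)^1·(-1)^0 = +1.
v=∞: -1147 < 0 and 7794997 > 0  ⇒  (a,b)_∞ = +1.
v=47: a=47^0·(≡21), b=47^3·(≡13) mod 47; (21|47)=+1, (13|47)=-1; (−1)^{0·3·23}·(+1)^3·(-1)^0 = +1.
v=19: a=19^0·(≡8), b=19^1·(≡18) mod 19; (8|19)=-1, (18|19)=-1; (−1)^{0·1·9}·(-1)^1·(-1)^0 = -1.
v=7: a=7^0·(≡2), b=7^-1·(≡4) mod 7; (2|7)=+1, (4|7)=+1; (−1)^{0·-1·3}·(+1)^-1·(+1)^0 = +1.
v=13: a=13^2·(≡12), b=13^0·(≡8) mod 13; (12|13)=+1, (8|13)=-1; (−1)^{2·0·6}·(+1)^0·(-1)^2 = +1.
v=37: a=37^1·(≡18), b=37^0·(≡2) mod 37; (18|37)=-1, (2|37)=-1; (−1)^{1·0·18}·(-1)^0·(-1)^1 = -1.
Ram(-1147, 7794997) = {19, 37}; no ℚ_19-point on the conic.

[19, 37]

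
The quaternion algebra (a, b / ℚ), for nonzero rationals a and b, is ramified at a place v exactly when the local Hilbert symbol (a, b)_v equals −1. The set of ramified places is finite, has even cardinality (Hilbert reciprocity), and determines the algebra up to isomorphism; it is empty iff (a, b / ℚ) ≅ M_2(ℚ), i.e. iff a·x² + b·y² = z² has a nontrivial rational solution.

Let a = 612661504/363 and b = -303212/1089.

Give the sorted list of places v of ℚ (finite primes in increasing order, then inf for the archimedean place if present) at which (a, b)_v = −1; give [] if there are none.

[7, 17]

Mod squares: a ≡ 3, b ≡ -1547. Check v ∈ {∞, 2, 3, 7, 11, 13, 17}.
v=3: a=3^-1·(≡1), b=3^-2·(≡1) mod 3; (1|3)=+1, (1|3)=+1; (−1)^{-1·-2·1}·(+1)^-2·(+1)^-1 = +1.
v=7: a=7^2·(≡6), b=7^3·(≡3) mod 7; (6|7)=-1, (3|7)=-1; (−1)^{2·3·3}·(-1)^3·(-1)^2 = -1.
v=∞: 3 > 0 and -1547 < 0  ⇒  (a,b)_∞ = +1.
v=17: a=17^2·(≡6), b=17^1·(≡14) mod 17; (6|17)=-1, (14|17)=-1; (−1)^{2·1·8}·(-1)^1·(-1)^2 = -1.
v=11: a=11^-2·(≡5), b=11^-2·(≡4) mod 11; (5|11)=+1, (4|11)=+1; (−1)^{-2·-2·5}·(+1)^-2·(+1)^-2 = +1.
v=13: a=13^2·(≡3), b=13^1·(≡5) mod 13; (3|13)=+1, (5|13)=-1; (−1)^{2·1·6}·(+1)^1·(-1)^2 = +1.
v=2: v_2(a)=8, v_2(b)=2; units ≡ 3, 5 (mod 8); ε·ε+αω+βω = 1·0+8·1+2·1 ≡ 0  ⇒  (a,b)_2 = +1.
|Ram(3, -1547)| = 2, even; anisotropic at {7, 17}.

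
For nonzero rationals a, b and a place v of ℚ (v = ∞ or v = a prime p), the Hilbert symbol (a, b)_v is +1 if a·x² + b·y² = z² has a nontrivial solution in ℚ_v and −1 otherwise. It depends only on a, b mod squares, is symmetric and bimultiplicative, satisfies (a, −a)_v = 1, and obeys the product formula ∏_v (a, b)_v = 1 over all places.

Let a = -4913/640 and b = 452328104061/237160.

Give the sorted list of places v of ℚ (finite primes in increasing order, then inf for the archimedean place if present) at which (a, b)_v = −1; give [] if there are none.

[2, 5, 17, 23]

(a, b) ≡ (-170, 74290) mod (ℚ^×)²; places V = {2, 3, 5, 7, 11, 17, 19, 23, ∞}.
(a,b)_17: α=3, u≡3; β=5, v≡1 (mod 17); (3|17)=-1, (1|17)=+1; sign (−1)^0·-1^5·+1^3 = -1.
(a,b)_2: α=-7, β=-3; u≡3, v≡1 (mod 8); ε(u)ε(v)=1·0, αω(v)=-7·0, βω(u)=-3·1; sum ≡ 1  ⇒  -1.
(a,b)_5: α=-1, u≡4; β=-1, v≡3 (mod 5); (4|5)=+1, (3|5)=-1; sign (−1)^0·+1^-1·-1^-1 = -1.
(a,b)_19: α=0, u≡5; β=1, v≡8 (mod 19); (5|19)=+1, (8|19)=-1; sign (−1)^0·+1^1·-1^0 = +1.
(a,b)_3: α=0, u≡1; β=6, v≡1 (mod 3); (1|3)=+1, (1|3)=+1; sign (−1)^0·+1^6·+1^0 = +1.
(a,b)_7: α=0, u≡5; β=-2, v≡5 (mod 7); (5|7)=-1, (5|7)=-1; sign (−1)^0·-1^-2·-1^0 = +1.
(a,b)_23: α=0, u≡15; β=1, v≡15 (mod 23); (15|23)=-1, (15|23)=-1; sign (−1)^0·-1^1·-1^0 = -1.
(a,b)_∞: sgn(-170)=−, sgn(74290)=+, so +1.
(a,b)_11: α=0, u≡2; β=-2, v≡10 (mod 11); (2|11)=-1, (10|11)=-1; sign (−1)^0·-1^-2·-1^0 = +1.
|Ram(-170, 74290)| = 4, even; anisotropic at {2, 5, 17, 23}.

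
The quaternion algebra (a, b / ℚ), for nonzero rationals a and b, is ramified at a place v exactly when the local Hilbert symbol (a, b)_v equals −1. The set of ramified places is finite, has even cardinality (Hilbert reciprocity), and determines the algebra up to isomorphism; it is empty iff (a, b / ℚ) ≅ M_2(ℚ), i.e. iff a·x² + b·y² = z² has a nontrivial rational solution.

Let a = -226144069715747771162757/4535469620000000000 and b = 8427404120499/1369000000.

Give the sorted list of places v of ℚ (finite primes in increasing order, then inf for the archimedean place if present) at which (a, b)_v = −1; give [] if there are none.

Mod squares: a ≡ -25194, b ≡ 91. Check v ∈ {∞, 2, 3, 5, 7, 11, 13, 17, 19, 37}.
v=19: a=19^1·(≡1), b=19^0·(≡18) mod 19; (1|19)=+1, (18|19)=-1; (−1)^{1·0·9}·(+1)^0·(-1)^1 = -1.
v=5: a=5^-10·(≡1), b=5^-6·(≡4) mod 5; (1|5)=+1, (4|5)=+1; (−1)^{-10·-6·2}·(+1)^-6·(+1)^-10 = +1.
v=17: a=17^7·(≡6), b=17^4·(≡7) mod 17; (6|17)=-1, (7|17)=-1; (−1)^{7·4·8}·(-1)^4·(-1)^7 = -1.
v=7: a=7^2·(≡6), b=7^1·(≡5) mod 7; (6|7)=-1, (5|7)=-1; (−1)^{2·1·3}·(-1)^1·(-1)^2 = -1.
v=∞: -25194 < 0 and 91 > 0  ⇒  (a,b)_∞ = +1.
v=11: a=11^-2·(≡10), b=11^0·(≡9) mod 11; (10|11)=-1, (9|11)=+1; (−1)^{-2·0·5}·(-1)^0·(+1)^-2 = +1.
v=2: v_2(a)=-11, v_2(b)=-6; units ≡ 3, 3 (mod 8); ε·ε+αω+βω = 1·1+-11·1+-6·1 ≡ 0  ⇒  (a,b)_2 = +1.
v=37: a=37^-4·(≡27), b=37^-2·(≡15) mod 37; (27|37)=+1, (15|37)=-1; (−1)^{-4·-2·18}·(+1)^-2·(-1)^-4 = +1.
v=3: a=3^13·(≡2), b=3^8·(≡1) mod 3; (2|3)=-1, (1|3)=+1; (−1)^{13·8·1}·(-1)^8·(+1)^13 = +1.
v=13: a=13^5·(≡3), b=13^3·(≡2) mod 13; (3|13)=+1, (2|13)=-1; (−1)^{5·3·6}·(+1)^3·(-1)^5 = -1.
Ram(-25194, 91) = {7, 13, 17, 19}; no ℚ_7-point on the conic.

[7, 13, 17, 19]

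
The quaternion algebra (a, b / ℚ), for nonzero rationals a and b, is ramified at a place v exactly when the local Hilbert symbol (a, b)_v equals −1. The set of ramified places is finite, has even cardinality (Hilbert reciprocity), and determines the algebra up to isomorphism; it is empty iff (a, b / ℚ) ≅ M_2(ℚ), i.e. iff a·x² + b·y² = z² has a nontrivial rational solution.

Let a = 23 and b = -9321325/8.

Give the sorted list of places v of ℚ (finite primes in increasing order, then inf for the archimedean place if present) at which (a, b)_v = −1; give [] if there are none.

(a, b) ≡ (23, -745706) mod (ℚ^×)²; places V = {2, 5, 13, 23, 29, 43, ∞}.
(a,b)_13: α=0, u≡10; β=1, v≡2 (mod 13); (10|13)=+1, (2|13)=-1; sign (−1)^0·+1^1·-1^0 = +1.
(a,b)_5: α=0, u≡3; β=2, v≡4 (mod 5); (3|5)=-1, (4|5)=+1; sign (−1)^0·-1^2·+1^0 = +1.
(a,b)_∞: sgn(23)=+, sgn(-745706)=−, so +1.
(a,b)_29: α=0, u≡23; β=1, v≡5 (mod 29); (23|29)=+1, (5|29)=+1; sign (−1)^0·+1^1·+1^0 = +1.
(a,b)_43: α=0, u≡23; β=1, v≡20 (mod 43); (23|43)=+1, (20|43)=-1; sign (−1)^0·+1^1·-1^0 = +1.
(a,b)_23: α=1, u≡1; β=1, v≡1 (mod 23); (1|23)=+1, (1|23)=+1; sign (−1)^1·+1^1·+1^1 = -1.
(a,b)_2: α=0, β=-3; u≡7, v≡3 (mod 8); ε(u)ε(v)=1·1, αω(v)=0·1, βω(u)=-3·0; sum ≡ 1  ⇒  -1.
Ram(23, -745706) = {2, 23}; no ℚ_2-point on the conic.

[2, 23]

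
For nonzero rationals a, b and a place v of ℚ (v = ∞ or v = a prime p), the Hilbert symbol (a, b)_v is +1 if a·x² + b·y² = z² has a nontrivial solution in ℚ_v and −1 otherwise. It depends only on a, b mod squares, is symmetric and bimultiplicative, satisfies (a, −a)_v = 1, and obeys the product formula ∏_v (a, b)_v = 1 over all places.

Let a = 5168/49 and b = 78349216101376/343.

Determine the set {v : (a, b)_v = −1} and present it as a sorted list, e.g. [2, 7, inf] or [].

[2, 17]

(a, b) ≡ (323, 42427) mod (ℚ^×)²; places V = {2, 7, 11, 17, 19, 29, ∞}.
(a,b)_∞: sgn(323)=+, sgn(42427)=+, so +1.
(a,b)_2: α=4, β=10; u≡3, v≡3 (mod 8); ε(u)ε(v)=1·1, αω(v)=4·1, βω(u)=10·1; sum ≡ 1  ⇒  -1.
(a,b)_11: α=0, u≡4; β=3, v≡8 (mod 11); (4|11)=+1, (8|11)=-1; sign (−1)^0·+1^3·-1^0 = +1.
(a,b)_7: α=-2, u≡2; β=-3, v≡3 (mod 7); (2|7)=+1, (3|7)=-1; sign (−1)^0·+1^-3·-1^-2 = +1.
(a,b)_19: α=1, u≡4; β=3, v≡15 (mod 19); (4|19)=+1, (15|19)=-1; sign (−1)^1·+1^3·-1^1 = +1.
(a,b)_17: α=1, u≡1; β=2, v≡11 (mod 17); (1|17)=+1, (11|17)=-1; sign (−1)^0·+1^2·-1^1 = -1.
(a,b)_29: α=0, u≡9; β=1, v≡6 (mod 29); (9|29)=+1, (6|29)=+1; sign (−1)^0·+1^1·+1^0 = +1.
Ram(323, 42427) = {2, 17}; no ℚ_2-point on the conic.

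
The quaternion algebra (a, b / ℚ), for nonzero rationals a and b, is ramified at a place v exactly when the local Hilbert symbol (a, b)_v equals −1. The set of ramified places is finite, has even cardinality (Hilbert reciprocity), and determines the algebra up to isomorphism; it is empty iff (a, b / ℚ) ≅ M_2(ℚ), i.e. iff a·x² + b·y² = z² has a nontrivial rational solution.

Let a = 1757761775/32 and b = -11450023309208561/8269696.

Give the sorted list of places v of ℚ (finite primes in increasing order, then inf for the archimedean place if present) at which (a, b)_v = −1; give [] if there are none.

(a, b) ≡ (102718, -785726) mod (ℚ^×)²; places V = {2, 5, 7, 11, 19, 23, 29, 31, 37, 53, ∞}.
(a,b)_29: α=1, u≡13; β=1, v≡21 (mod 29); (13|29)=+1, (21|29)=-1; sign (−1)^0·+1^1·-1^1 = -1.
(a,b)_2: α=-5, β=-7; u≡7, v≡1 (mod 8); ε(u)ε(v)=1·0, αω(v)=-5·0, βω(u)=-7·0; sum ≡ 0  ⇒  +1.
(a,b)_31: α=0, u≡23; β=3, v≡29 (mod 31); (23|31)=-1, (29|31)=-1; sign (−1)^0·-1^3·-1^0 = -1.
(a,b)_11: α=1, u≡2; β=2, v≡1 (mod 11); (2|11)=-1, (1|11)=+1; sign (−1)^0·-1^2·+1^1 = +1.
(a,b)_19: α=0, u≡17; β=1, v≡16 (mod 19); (17|19)=+1, (16|19)=+1; sign (−1)^0·+1^1·+1^0 = +1.
(a,b)_∞: sgn(102718)=+, sgn(-785726)=−, so +1.
(a,b)_37: α=2, u≡22; β=0, v≡6 (mod 37); (22|37)=-1, (6|37)=-1; sign (−1)^0·-1^0·-1^2 = +1.
(a,b)_7: α=1, u≡4; β=8, v≡3 (mod 7); (4|7)=+1, (3|7)=-1; sign (−1)^0·+1^8·-1^1 = -1.
(a,b)_53: α=0, u≡29; β=-2, v≡52 (mod 53); (29|53)=+1, (52|53)=+1; sign (−1)^0·+1^-2·+1^0 = +1.
(a,b)_5: α=2, u≡3; β=0, v≡4 (mod 5); (3|5)=-1, (4|5)=+1; sign (−1)^0·-1^0·+1^2 = +1.
(a,b)_23: α=1, u≡13; β=-1, v≡4 (mod 23); (13|23)=+1, (4|23)=+1; sign (−1)^1·+1^-1·+1^1 = -1.
|Ram(102718, -785726)| = 4, even; anisotropic at {7, 23, 29, 31}.

[7, 23, 29, 31]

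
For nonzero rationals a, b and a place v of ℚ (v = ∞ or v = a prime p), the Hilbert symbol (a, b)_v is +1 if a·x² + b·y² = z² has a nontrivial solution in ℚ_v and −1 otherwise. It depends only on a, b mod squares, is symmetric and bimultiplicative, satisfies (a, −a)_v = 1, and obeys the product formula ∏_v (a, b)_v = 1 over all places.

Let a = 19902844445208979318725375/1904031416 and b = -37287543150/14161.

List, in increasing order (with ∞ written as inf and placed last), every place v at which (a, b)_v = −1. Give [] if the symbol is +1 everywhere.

Mod squares: a ≡ 2073890, b ≡ -1166. Check v ∈ {∞, 2, 3, 5, 7, 11, 13, 17, 23, 29, 31, 43, 53}.
v=17: a=17^-2·(≡15), b=17^-2·(≡10) mod 17; (15|17)=+1, (10|17)=-1; (−1)^{-2·-2·8}·(+1)^-2·(-1)^-2 = +1.
v=5: a=5^3·(≡3), b=5^2·(≡4) mod 5; (3|5)=-1, (4|5)=+1; (−1)^{3·2·2}·(-1)^2·(+1)^3 = +1.
v=3: a=3^2·(≡2), b=3^2·(≡1) mod 3; (2|3)=-1, (1|3)=+1; (−1)^{2·2·1}·(-1)^2·(+1)^2 = +1.
v=29: a=29^0·(≡23), b=29^2·(≡25) mod 29; (23|29)=+1, (25|29)=+1; (−1)^{0·2·14}·(+1)^2·(+1)^0 = +1.
v=2: v_2(a)=-3, v_2(b)=1; units ≡ 1, 1 (mod 8); ε·ε+αω+βω = 0·0+-3·0+1·0 ≡ 0  ⇒  (a,b)_2 = +1.
v=13: a=13^5·(≡11), b=13^2·(≡10) mod 13; (11|13)=-1, (10|13)=+1; (−1)^{5·2·6}·(-1)^2·(+1)^5 = +1.
v=31: a=31^2·(≡15), b=31^0·(≡3) mod 31; (15|31)=-1, (3|31)=-1; (−1)^{2·0·15}·(-1)^0·(-1)^2 = +1.
v=11: a=11^4·(≡3), b=11^1·(≡1) mod 11; (3|11)=+1, (1|11)=+1; (−1)^{4·1·5}·(+1)^1·(+1)^4 = +1.
v=∞: 2073890 > 0 and -1166 < 0  ⇒  (a,b)_∞ = +1.
v=43: a=43^1·(≡3), b=43^0·(≡36) mod 43; (3|43)=-1, (36|43)=+1; (−1)^{1·0·21}·(-1)^0·(+1)^1 = +1.
v=7: a=7^-7·(≡4), b=7^-2·(≡5) mod 7; (4|7)=+1, (5|7)=-1; (−1)^{-7·-2·3}·(+1)^-2·(-1)^-7 = -1.
v=23: a=23^2·(≡6), b=23^0·(≡14) mod 23; (6|23)=+1, (14|23)=-1; (−1)^{2·0·11}·(+1)^0·(-1)^2 = +1.
v=53: a=53^3·(≡1), b=53^1·(≡41) mod 53; (1|53)=+1, (41|53)=-1; (−1)^{3·1·26}·(+1)^1·(-1)^3 = -1.
(2073890, -1166 / ℚ) ramifies at {7, 53}: a division algebra.

[7, 53]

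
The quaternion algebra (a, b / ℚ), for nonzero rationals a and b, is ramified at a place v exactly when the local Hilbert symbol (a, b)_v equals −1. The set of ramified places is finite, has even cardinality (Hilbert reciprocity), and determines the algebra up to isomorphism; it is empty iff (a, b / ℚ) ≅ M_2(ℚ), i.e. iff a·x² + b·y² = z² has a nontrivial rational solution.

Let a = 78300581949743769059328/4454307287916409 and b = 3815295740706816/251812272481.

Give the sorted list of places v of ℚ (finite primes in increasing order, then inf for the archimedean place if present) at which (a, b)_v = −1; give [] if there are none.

[2, 17]

(a, b) ≡ (3, 2346) mod (ℚ^×)²; places V = {2, 3, 7, 11, 17, 19, 23, 41, ∞}.
(a,b)_3: α=19, u≡1; β=11, v≡2 (mod 3); (1|3)=+1, (2|3)=-1; sign (−1)^1·+1^11·-1^19 = +1.
(a,b)_11: α=-2, u≡4; β=-2, v≡9 (mod 11); (4|11)=+1, (9|11)=+1; sign (−1)^0·+1^-2·+1^-2 = +1.
(a,b)_7: α=-10, u≡6; β=-8, v≡2 (mod 7); (6|7)=-1, (2|7)=+1; sign (−1)^0·-1^-8·+1^-10 = +1.
(a,b)_∞: sgn(3)=+, sgn(2346)=+, so +1.
(a,b)_23: α=2, u≡1; β=1, v≡19 (mod 23); (1|23)=+1, (19|23)=-1; sign (−1)^0·+1^1·-1^2 = +1.
(a,b)_2: α=18, β=15; u≡3, v≡5 (mod 8); ε(u)ε(v)=1·0, αω(v)=18·1, βω(u)=15·1; sum ≡ 1  ⇒  -1.
(a,b)_19: α=-4, u≡12; β=-2, v≡5 (mod 19); (12|19)=-1, (5|19)=+1; sign (−1)^0·-1^-2·+1^-4 = +1.
(a,b)_41: α=2, u≡34; β=2, v≡10 (mod 41); (34|41)=-1, (10|41)=+1; sign (−1)^0·-1^2·+1^2 = +1.
(a,b)_17: α=2, u≡6; β=1, v≡1 (mod 17); (6|17)=-1, (1|17)=+1; sign (−1)^0·-1^1·+1^2 = -1.
Ram(3, 2346) = {2, 17}; no ℚ_2-point on the conic.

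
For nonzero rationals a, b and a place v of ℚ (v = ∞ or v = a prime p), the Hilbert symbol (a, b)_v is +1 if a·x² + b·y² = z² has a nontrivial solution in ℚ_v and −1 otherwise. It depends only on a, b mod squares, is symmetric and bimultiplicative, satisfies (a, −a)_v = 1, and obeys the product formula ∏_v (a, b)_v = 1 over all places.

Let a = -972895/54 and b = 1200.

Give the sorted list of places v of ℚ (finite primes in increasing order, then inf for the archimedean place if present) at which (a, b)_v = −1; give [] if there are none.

(a, b) ≡ (-330, 3) mod (ℚ^×)²; places V = {2, 3, 5, 7, 11, 19, ∞}.
(a,b)_7: α=2, u≡5; β=0, v≡3 (mod 7); (5|7)=-1, (3|7)=-1; sign (−1)^0·-1^0·-1^2 = +1.
(a,b)_19: α=2, u≡18; β=0, v≡3 (mod 19); (18|19)=-1, (3|19)=-1; sign (−1)^0·-1^0·-1^2 = +1.
(a,b)_11: α=1, u≡5; β=0, v≡1 (mod 11); (5|11)=+1, (1|11)=+1; sign (−1)^0·+1^0·+1^1 = +1.
(a,b)_2: α=-1, β=4; u≡3, v≡3 (mod 8); ε(u)ε(v)=1·1, αω(v)=-1·1, βω(u)=4·1; sum ≡ 0  ⇒  +1.
(a,b)_3: α=-3, u≡1; β=1, v≡1 (mod 3); (1|3)=+1, (1|3)=+1; sign (−1)^1·+1^1·+1^-3 = -1.
(a,b)_5: α=1, u≡4; β=2, v≡3 (mod 5); (4|5)=+1, (3|5)=-1; sign (−1)^0·+1^2·-1^1 = -1.
(a,b)_∞: sgn(-330)=−, sgn(3)=+, so +1.
|Ram(-330, 3)| = 2, even; anisotropic at {3, 5}.

[3, 5]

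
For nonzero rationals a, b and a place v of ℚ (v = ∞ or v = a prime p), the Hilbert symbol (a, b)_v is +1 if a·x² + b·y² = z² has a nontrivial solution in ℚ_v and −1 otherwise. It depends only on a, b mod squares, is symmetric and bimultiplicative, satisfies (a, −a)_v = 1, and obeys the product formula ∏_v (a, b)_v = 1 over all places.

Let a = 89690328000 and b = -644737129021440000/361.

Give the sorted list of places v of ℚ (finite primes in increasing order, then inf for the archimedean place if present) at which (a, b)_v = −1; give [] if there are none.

[2, 3, 7, 13]

(a, b) ≡ (455, -21) mod (ℚ^×)²; places V = {2, 3, 5, 7, 13, 19, ∞}.
(a,b)_7: α=1, u≡1; β=1, v≡4 (mod 7); (1|7)=+1, (4|7)=+1; sign (−1)^1·+1^1·+1^1 = -1.
(a,b)_3: α=6, u≡2; β=9, v≡2 (mod 3); (2|3)=-1, (2|3)=-1; sign (−1)^0·-1^9·-1^6 = -1.
(a,b)_2: α=6, β=18; u≡7, v≡3 (mod 8); ε(u)ε(v)=1·1, αω(v)=6·1, βω(u)=18·0; sum ≡ 1  ⇒  -1.
(a,b)_∞: sgn(455)=+, sgn(-21)=−, so +1.
(a,b)_5: α=3, u≡4; β=4, v≡1 (mod 5); (4|5)=+1, (1|5)=+1; sign (−1)^0·+1^4·+1^3 = +1.
(a,b)_19: α=0, u≡18; β=-2, v≡1 (mod 19); (18|19)=-1, (1|19)=+1; sign (−1)^0·-1^-2·+1^0 = +1.
(a,b)_13: α=3, u≡9; β=4, v≡2 (mod 13); (9|13)=+1, (2|13)=-1; sign (−1)^0·+1^4·-1^3 = -1.
Ram(455, -21) = {2, 3, 7, 13}; no ℚ_2-point on the conic.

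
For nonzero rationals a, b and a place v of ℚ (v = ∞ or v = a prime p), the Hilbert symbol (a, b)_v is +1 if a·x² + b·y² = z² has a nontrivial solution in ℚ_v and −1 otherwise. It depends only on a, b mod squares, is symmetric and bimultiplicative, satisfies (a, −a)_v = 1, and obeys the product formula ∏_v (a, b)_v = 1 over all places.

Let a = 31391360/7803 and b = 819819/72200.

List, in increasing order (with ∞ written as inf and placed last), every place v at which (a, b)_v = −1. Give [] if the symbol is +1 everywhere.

Mod squares: a ≡ 30030, b ≡ 22. Check v ∈ {∞, 2, 3, 5, 7, 11, 13, 17, 19}.
v=13: a=13^1·(≡3), b=13^2·(≡12) mod 13; (3|13)=+1, (12|13)=+1; (−1)^{1·2·6}·(+1)^2·(+1)^1 = +1.
v=5: a=5^1·(≡4), b=5^-2·(≡3) mod 5; (4|5)=+1, (3|5)=-1; (−1)^{1·-2·2}·(+1)^-2·(-1)^1 = -1.
v=7: a=7^3·(≡6), b=7^2·(≡4) mod 7; (6|7)=-1, (4|7)=+1; (−1)^{3·2·3}·(-1)^2·(+1)^3 = +1.
v=3: a=3^-3·(≡2), b=3^2·(≡1) mod 3; (2|3)=-1, (1|3)=+1; (−1)^{-3·2·1}·(-1)^2·(+1)^-3 = +1.
v=11: a=11^1·(≡2), b=11^1·(≡10) mod 11; (2|11)=-1, (10|11)=-1; (−1)^{1·1·5}·(-1)^1·(-1)^1 = -1.
v=19: a=19^0·(≡10), b=19^-2·(≡14) mod 19; (10|19)=-1, (14|19)=-1; (−1)^{0·-2·9}·(-1)^-2·(-1)^0 = +1.
v=∞: 30030 > 0 and 22 > 0  ⇒  (a,b)_∞ = +1.
v=2: v_2(a)=7, v_2(b)=-3; units ≡ 7, 3 (mod 8); ε·ε+αω+βω = 1·1+7·1+-3·0 ≡ 0  ⇒  (a,b)_2 = +1.
v=17: a=17^-2·(≡1), b=17^0·(≡11) mod 17; (1|17)=+1, (11|17)=-1; (−1)^{-2·0·8}·(+1)^0·(-1)^-2 = +1.
|Ram(30030, 22)| = 2, even; anisotropic at {5, 11}.

[5, 11]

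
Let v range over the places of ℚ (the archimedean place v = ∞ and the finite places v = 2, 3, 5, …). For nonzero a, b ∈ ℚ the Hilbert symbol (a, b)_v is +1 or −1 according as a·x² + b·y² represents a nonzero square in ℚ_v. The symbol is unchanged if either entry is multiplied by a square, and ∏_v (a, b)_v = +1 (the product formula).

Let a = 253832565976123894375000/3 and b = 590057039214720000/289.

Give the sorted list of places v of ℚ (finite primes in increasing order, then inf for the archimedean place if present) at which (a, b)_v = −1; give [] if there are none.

(a, b) ≡ (9570, 133) mod (ℚ^×)²; places V = {2, 3, 5, 7, 11, 17, 19, 29, ∞}.
(a,b)_7: α=2, u≡2; β=1, v≡3 (mod 7); (2|7)=+1, (3|7)=-1; sign (−1)^0·+1^1·-1^2 = +1.
(a,b)_3: α=-1, u≡1; β=4, v≡1 (mod 3); (1|3)=+1, (1|3)=+1; sign (−1)^0·+1^4·+1^-1 = +1.
(a,b)_5: α=7, u≡1; β=4, v≡3 (mod 5); (1|5)=+1, (3|5)=-1; sign (−1)^0·+1^4·-1^7 = -1.
(a,b)_19: α=2, u≡10; β=1, v≡7 (mod 19); (10|19)=-1, (7|19)=+1; sign (−1)^0·-1^1·+1^2 = -1.
(a,b)_2: α=3, β=10; u≡1, v≡5 (mod 8); ε(u)ε(v)=0·0, αω(v)=3·1, βω(u)=10·0; sum ≡ 1  ⇒  -1.
(a,b)_11: α=3, u≡4; β=2, v≡3 (mod 11); (4|11)=+1, (3|11)=+1; sign (−1)^0·+1^2·+1^3 = +1.
(a,b)_∞: sgn(9570)=+, sgn(133)=+, so +1.
(a,b)_17: α=0, u≡2; β=-2, v≡6 (mod 17); (2|17)=+1, (6|17)=-1; sign (−1)^0·+1^-2·-1^0 = +1.
(a,b)_29: α=7, u≡21; β=4, v≡12 (mod 29); (21|29)=-1, (12|29)=-1; sign (−1)^0·-1^4·-1^7 = -1.
Ram(9570, 133) = {2, 5, 19, 29}; no ℚ_2-point on the conic.

[2, 5, 19, 29]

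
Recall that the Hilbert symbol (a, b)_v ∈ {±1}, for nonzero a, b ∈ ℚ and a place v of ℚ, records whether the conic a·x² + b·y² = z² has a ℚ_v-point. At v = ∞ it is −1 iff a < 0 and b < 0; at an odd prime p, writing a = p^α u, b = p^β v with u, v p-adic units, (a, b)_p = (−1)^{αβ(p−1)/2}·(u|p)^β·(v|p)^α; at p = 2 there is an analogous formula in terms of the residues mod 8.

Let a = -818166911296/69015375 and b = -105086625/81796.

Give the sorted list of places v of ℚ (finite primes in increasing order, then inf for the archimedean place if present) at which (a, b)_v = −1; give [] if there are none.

Mod squares: a ≡ -4515, b ≡ -85785. Check v ∈ {∞, 2, 3, 5, 7, 11, 13, 19, 43}.
v=13: a=13^-2·(≡1), b=13^-2·(≡2) mod 13; (1|13)=+1, (2|13)=-1; (−1)^{-2·-2·6}·(+1)^-2·(-1)^-2 = +1.
v=∞: -4515 < 0 and -85785 < 0  ⇒  (a,b)_∞ = -1.
v=43: a=43^1·(≡4), b=43^1·(≡3) mod 43; (4|43)=+1, (3|43)=-1; (−1)^{1·1·21}·(+1)^1·(-1)^1 = +1.
v=3: a=3^-3·(≡1), b=3^1·(≡1) mod 3; (1|3)=+1, (1|3)=+1; (−1)^{-3·1·1}·(+1)^1·(+1)^-3 = -1.
v=2: v_2(a)=6, v_2(b)=-2; units ≡ 5, 7 (mod 8); ε·ε+αω+βω = 0·1+6·0+-2·1 ≡ 0  ⇒  (a,b)_2 = +1.
v=19: a=19^2·(≡7), b=19^1·(≡6) mod 19; (7|19)=+1, (6|19)=+1; (−1)^{2·1·9}·(+1)^1·(+1)^2 = +1.
v=11: a=11^-2·(≡8), b=11^-2·(≡1) mod 11; (8|11)=-1, (1|11)=+1; (−1)^{-2·-2·5}·(-1)^-2·(+1)^-2 = +1.
v=5: a=5^-3·(≡3), b=5^3·(≡2) mod 5; (3|5)=-1, (2|5)=-1; (−1)^{-3·3·2}·(-1)^3·(-1)^-3 = +1.
v=7: a=7^7·(≡5), b=7^3·(≡1) mod 7; (5|7)=-1, (1|7)=+1; (−1)^{7·3·3}·(-1)^3·(+1)^7 = +1.
|Ram(-4515, -85785)| = 2, even; anisotropic at {3, ∞}.

[3, inf]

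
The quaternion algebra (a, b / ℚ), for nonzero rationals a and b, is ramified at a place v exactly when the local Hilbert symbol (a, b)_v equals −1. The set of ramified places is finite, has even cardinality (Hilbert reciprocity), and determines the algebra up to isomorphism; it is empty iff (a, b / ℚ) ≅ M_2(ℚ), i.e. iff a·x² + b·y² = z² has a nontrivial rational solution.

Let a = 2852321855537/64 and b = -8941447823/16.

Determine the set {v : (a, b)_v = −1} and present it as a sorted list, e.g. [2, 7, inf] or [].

[11, 19, 23, 29]

(a, b) ≡ (572033, -1508087) mod (ℚ^×)²; places V = {2, 7, 11, 17, 19, 23, 29, ∞}.
(a,b)_7: α=3, u≡2; β=3, v≡5 (mod 7); (2|7)=+1, (5|7)=-1; sign (−1)^1·+1^3·-1^3 = +1.
(a,b)_23: α=1, u≡12; β=1, v≡16 (mod 23); (12|23)=+1, (16|23)=+1; sign (−1)^1·+1^1·+1^1 = -1.
(a,b)_19: α=1, u≡16; β=1, v≡16 (mod 19); (16|19)=+1, (16|19)=+1; sign (−1)^1·+1^1·+1^1 = -1.
(a,b)_∞: sgn(572033)=+, sgn(-1508087)=−, so +1.
(a,b)_11: α=3, u≡2; β=2, v≡2 (mod 11); (2|11)=-1, (2|11)=-1; sign (−1)^0·-1^2·-1^3 = -1.
(a,b)_29: α=2, u≡27; β=1, v≡6 (mod 29); (27|29)=-1, (6|29)=+1; sign (−1)^0·-1^1·+1^2 = -1.
(a,b)_2: α=-6, β=-4; u≡1, v≡1 (mod 8); ε(u)ε(v)=0·0, αω(v)=-6·0, βω(u)=-4·0; sum ≡ 0  ⇒  +1.
(a,b)_17: α=1, u≡14; β=1, v≡14 (mod 17); (14|17)=-1, (14|17)=-1; sign (−1)^0·-1^1·-1^1 = +1.
(572033, -1508087 / ℚ) ramifies at {11, 19, 23, 29}: a division algebra.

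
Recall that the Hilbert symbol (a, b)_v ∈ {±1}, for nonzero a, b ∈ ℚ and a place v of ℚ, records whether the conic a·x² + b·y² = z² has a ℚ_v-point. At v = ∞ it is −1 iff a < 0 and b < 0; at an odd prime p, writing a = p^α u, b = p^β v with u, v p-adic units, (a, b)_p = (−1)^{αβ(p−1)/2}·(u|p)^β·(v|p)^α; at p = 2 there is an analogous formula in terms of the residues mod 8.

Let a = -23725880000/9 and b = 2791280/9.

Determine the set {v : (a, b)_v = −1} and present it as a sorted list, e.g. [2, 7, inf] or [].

[5, 41]

Mod squares: a ≡ -593147, b ≡ 174455. Check v ∈ {∞, 2, 3, 5, 17, 23, 37, 41}.
v=2: v_2(a)=6, v_2(b)=4; units ≡ 5, 7 (mod 8); ε·ε+αω+βω = 0·1+6·0+4·1 ≡ 0  ⇒  (a,b)_2 = +1.
v=3: a=3^-2·(≡1), b=3^-2·(≡2) mod 3; (1|3)=+1, (2|3)=-1; (−1)^{-2·-2·1}·(+1)^-2·(-1)^-2 = +1.
v=17: a=17^1·(≡14), b=17^0·(≡15) mod 17; (14|17)=-1, (15|17)=+1; (−1)^{1·0·8}·(-1)^0·(+1)^1 = +1.
v=41: a=41^1·(≡3), b=41^1·(≡25) mod 41; (3|41)=-1, (25|41)=+1; (−1)^{1·1·20}·(-1)^1·(+1)^1 = -1.
v=∞: -593147 < 0 and 174455 > 0  ⇒  (a,b)_∞ = +1.
v=37: a=37^1·(≡9), b=37^1·(≡12) mod 37; (9|37)=+1, (12|37)=+1; (−1)^{1·1·18}·(+1)^1·(+1)^1 = +1.
v=5: a=5^4·(≡3), b=5^1·(≡4) mod 5; (3|5)=-1, (4|5)=+1; (−1)^{4·1·2}·(-1)^1·(+1)^4 = -1.
v=23: a=23^1·(≡21), b=23^1·(≡9) mod 23; (21|23)=-1, (9|23)=+1; (−1)^{1·1·11}·(-1)^1·(+1)^1 = +1.
Ram(-593147, 174455) = {5, 41}; no ℚ_5-point on the conic.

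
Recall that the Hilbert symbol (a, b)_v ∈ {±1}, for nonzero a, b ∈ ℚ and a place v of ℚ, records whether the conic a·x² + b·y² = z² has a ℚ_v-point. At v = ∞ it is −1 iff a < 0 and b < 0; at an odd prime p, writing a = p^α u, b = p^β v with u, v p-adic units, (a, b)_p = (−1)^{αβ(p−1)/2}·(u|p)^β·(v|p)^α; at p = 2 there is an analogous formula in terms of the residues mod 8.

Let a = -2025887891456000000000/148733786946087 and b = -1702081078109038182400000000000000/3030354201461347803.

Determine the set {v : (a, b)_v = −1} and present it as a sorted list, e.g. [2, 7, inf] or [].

(a, b) ≡ (-15470, -102) mod (ℚ^×)²; places V = {2, 3, 5, 7, 11, 13, 17, 29, 37, ∞}.
(a,b)_2: α=27, β=33; u≡1, v≡5 (mod 8); ε(u)ε(v)=0·0, αω(v)=27·1, βω(u)=33·0; sum ≡ 1  ⇒  -1.
(a,b)_7: α=-3, u≡2; β=-4, v≡3 (mod 7); (2|7)=+1, (3|7)=-1; sign (−1)^0·+1^-4·-1^-3 = -1.
(a,b)_29: α=-6, u≡20; β=-10, v≡8 (mod 29); (20|29)=+1, (8|29)=-1; sign (−1)^0·+1^-10·-1^-6 = +1.
(a,b)_5: α=9, u≡4; β=14, v≡3 (mod 5); (4|5)=+1, (3|5)=-1; sign (−1)^0·+1^14·-1^9 = -1.
(a,b)_11: α=2, u≡10; β=0, v≡10 (mod 11); (10|11)=-1, (10|11)=-1; sign (−1)^0·-1^0·-1^2 = +1.
(a,b)_∞: sgn(-15470)=−, sgn(-102)=−, so -1.
(a,b)_3: α=-6, u≡1; β=-1, v≡2 (mod 3); (1|3)=+1, (2|3)=-1; sign (−1)^0·+1^-1·-1^-6 = +1.
(a,b)_13: α=1, u≡6; β=6, v≡2 (mod 13); (6|13)=-1, (2|13)=-1; sign (−1)^0·-1^6·-1^1 = -1.
(a,b)_37: α=0, u≡4; β=2, v≡10 (mod 37); (4|37)=+1, (10|37)=+1; sign (−1)^0·+1^2·+1^0 = +1.
(a,b)_17: α=3, u≡4; β=3, v≡11 (mod 17); (4|17)=+1, (11|17)=-1; sign (−1)^0·+1^3·-1^3 = -1.
(-15470, -102 / ℚ) ramifies at {2, 5, 7, 13, 17, ∞}: a division algebra.

[2, 5, 7, 13, 17, inf]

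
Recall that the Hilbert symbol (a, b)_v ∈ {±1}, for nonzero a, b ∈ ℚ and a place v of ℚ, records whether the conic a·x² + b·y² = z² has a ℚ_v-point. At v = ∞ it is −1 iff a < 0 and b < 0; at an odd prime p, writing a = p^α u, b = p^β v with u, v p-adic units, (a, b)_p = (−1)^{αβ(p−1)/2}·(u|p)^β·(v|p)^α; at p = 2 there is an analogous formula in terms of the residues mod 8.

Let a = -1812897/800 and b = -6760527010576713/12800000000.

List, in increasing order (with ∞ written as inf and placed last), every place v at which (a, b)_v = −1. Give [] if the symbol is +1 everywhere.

(a, b) ≡ (-1394, -34) mod (ℚ^×)²; places V = {2, 3, 5, 11, 17, 41, ∞}.
(a,b)_5: α=-2, u≡4; β=-8, v≡4 (mod 5); (4|5)=+1, (4|5)=+1; sign (−1)^0·+1^-8·+1^-2 = +1.
(a,b)_∞: sgn(-1394)=−, sgn(-34)=−, so -1.
(a,b)_2: α=-5, β=-15; u≡7, v≡7 (mod 8); ε(u)ε(v)=1·1, αω(v)=-5·0, βω(u)=-15·0; sum ≡ 1  ⇒  -1.
(a,b)_41: α=1, u≡3; β=2, v≡13 (mod 41); (3|41)=-1, (13|41)=-1; sign (−1)^0·-1^2·-1^1 = -1.
(a,b)_17: α=3, u≡5; β=7, v≡15 (mod 17); (5|17)=-1, (15|17)=+1; sign (−1)^0·-1^7·+1^3 = -1.
(a,b)_11: α=0, u≡3; β=2, v≡6 (mod 11); (3|11)=+1, (6|11)=-1; sign (−1)^0·+1^2·-1^0 = +1.
(a,b)_3: α=2, u≡1; β=4, v≡2 (mod 3); (1|3)=+1, (2|3)=-1; sign (−1)^0·+1^4·-1^2 = +1.
|Ram(-1394, -34)| = 4, even; anisotropic at {2, 17, 41, ∞}.

[2, 17, 41, inf]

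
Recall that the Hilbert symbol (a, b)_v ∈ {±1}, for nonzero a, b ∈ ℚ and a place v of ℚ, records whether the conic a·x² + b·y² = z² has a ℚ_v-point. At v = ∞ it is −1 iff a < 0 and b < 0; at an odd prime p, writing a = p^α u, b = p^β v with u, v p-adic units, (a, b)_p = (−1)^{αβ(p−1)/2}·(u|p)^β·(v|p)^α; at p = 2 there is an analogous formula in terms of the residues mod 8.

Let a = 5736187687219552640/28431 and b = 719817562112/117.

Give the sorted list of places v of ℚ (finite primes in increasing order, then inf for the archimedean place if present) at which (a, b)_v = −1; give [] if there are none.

Mod squares: a ≡ 31870410, b ≡ 494. Check v ∈ {∞, 2, 3, 5, 7, 11, 13, 17, 19, 23}.
v=17: a=17^3·(≡1), b=17^2·(≡2) mod 17; (1|17)=+1, (2|17)=+1; (−1)^{3·2·8}·(+1)^2·(+1)^3 = +1.
v=2: v_2(a)=7, v_2(b)=11; units ≡ 5, 7 (mod 8); ε·ε+αω+βω = 0·1+7·0+11·1 ≡ 1  ⇒  (a,b)_2 = -1.
v=5: a=5^1·(≡3), b=5^0·(≡1) mod 5; (3|5)=-1, (1|5)=+1; (−1)^{1·0·2}·(-1)^0·(+1)^1 = +1.
v=11: a=11^5·(≡3), b=11^2·(≡10) mod 11; (3|11)=+1, (10|11)=-1; (−1)^{5·2·5}·(+1)^2·(-1)^5 = -1.
v=3: a=3^-7·(≡2), b=3^-2·(≡2) mod 3; (2|3)=-1, (2|3)=-1; (−1)^{-7·-2·1}·(-1)^-2·(-1)^-7 = -1.
v=19: a=19^1·(≡10), b=19^1·(≡17) mod 19; (10|19)=-1, (17|19)=+1; (−1)^{1·1·9}·(-1)^1·(+1)^1 = +1.
v=7: a=7^2·(≡3), b=7^0·(≡1) mod 7; (3|7)=-1, (1|7)=+1; (−1)^{2·0·3}·(-1)^0·(+1)^2 = +1.
v=13: a=13^-1·(≡4), b=13^-1·(≡10) mod 13; (4|13)=+1, (10|13)=+1; (−1)^{-1·-1·6}·(+1)^-1·(+1)^-1 = +1.
v=23: a=23^3·(≡16), b=23^2·(≡5) mod 23; (16|23)=+1, (5|23)=-1; (−1)^{3·2·11}·(+1)^2·(-1)^3 = -1.
v=∞: 31870410 > 0 and 494 > 0  ⇒  (a,b)_∞ = +1.
Ram(31870410, 494) = {2, 3, 11, 23}; no ℚ_2-point on the conic.

[2, 3, 11, 23]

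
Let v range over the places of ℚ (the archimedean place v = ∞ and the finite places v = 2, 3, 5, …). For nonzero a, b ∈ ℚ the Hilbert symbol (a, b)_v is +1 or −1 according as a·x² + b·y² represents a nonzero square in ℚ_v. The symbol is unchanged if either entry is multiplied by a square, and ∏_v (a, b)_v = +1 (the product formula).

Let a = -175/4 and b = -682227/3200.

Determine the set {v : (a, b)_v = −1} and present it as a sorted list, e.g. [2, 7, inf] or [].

[7, 13, 17, inf]

(a, b) ≡ (-7, -3094) mod (ℚ^×)²; places V = {2, 3, 5, 7, 13, 17, ∞}.
(a,b)_2: α=-2, β=-7; u≡1, v≡5 (mod 8); ε(u)ε(v)=0·0, αω(v)=-2·1, βω(u)=-7·0; sum ≡ 0  ⇒  +1.
(a,b)_3: α=0, u≡2; β=2, v≡2 (mod 3); (2|3)=-1, (2|3)=-1; sign (−1)^0·-1^2·-1^0 = +1.
(a,b)_5: α=2, u≡2; β=-2, v≡1 (mod 5); (2|5)=-1, (1|5)=+1; sign (−1)^0·-1^-2·+1^2 = +1.
(a,b)_17: α=0, u≡3; β=1, v≡10 (mod 17); (3|17)=-1, (10|17)=-1; sign (−1)^0·-1^1·-1^0 = -1.
(a,b)_13: α=0, u≡5; β=1, v≡1 (mod 13); (5|13)=-1, (1|13)=+1; sign (−1)^0·-1^1·+1^0 = -1.
(a,b)_∞: sgn(-7)=−, sgn(-3094)=−, so -1.
(a,b)_7: α=1, u≡6; β=3, v≡6 (mod 7); (6|7)=-1, (6|7)=-1; sign (−1)^1·-1^3·-1^1 = -1.
(-7, -3094 / ℚ) ramifies at {7, 13, 17, ∞}: a division algebra.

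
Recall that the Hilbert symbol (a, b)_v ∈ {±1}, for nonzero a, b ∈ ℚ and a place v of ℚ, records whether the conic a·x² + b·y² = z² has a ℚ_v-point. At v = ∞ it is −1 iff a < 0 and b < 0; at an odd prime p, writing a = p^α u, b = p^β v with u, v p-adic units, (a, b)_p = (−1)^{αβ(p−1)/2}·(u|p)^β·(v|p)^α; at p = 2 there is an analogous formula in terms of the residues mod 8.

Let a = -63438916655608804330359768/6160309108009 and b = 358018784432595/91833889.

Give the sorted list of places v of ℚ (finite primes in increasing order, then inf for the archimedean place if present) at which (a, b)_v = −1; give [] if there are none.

[2, 5, 11, 17]

Mod squares: a ≡ -22, b ≡ 408595. Check v ∈ {∞, 2, 3, 5, 7, 11, 13, 17, 19, 23, 37}.
v=11: a=11^5·(≡9), b=11^3·(≡3) mod 11; (9|11)=+1, (3|11)=+1; (−1)^{5·3·5}·(+1)^3·(+1)^5 = -1.
v=7: a=7^-4·(≡5), b=7^-2·(≡3) mod 7; (5|7)=-1, (3|7)=-1; (−1)^{-4·-2·3}·(-1)^-2·(-1)^-4 = +1.
v=37: a=37^-6·(≡5), b=37^-4·(≡25) mod 37; (5|37)=-1, (25|37)=+1; (−1)^{-6·-4·18}·(-1)^-4·(+1)^-6 = +1.
v=∞: -22 < 0 and 408595 > 0  ⇒  (a,b)_∞ = +1.
v=2: v_2(a)=3, v_2(b)=0; units ≡ 5, 3 (mod 8); ε·ε+αω+βω = 0·1+3·1+0·1 ≡ 1  ⇒  (a,b)_2 = -1.
v=5: a=5^0·(≡3), b=5^1·(≡1) mod 5; (3|5)=-1, (1|5)=+1; (−1)^{0·1·2}·(-1)^1·(+1)^0 = -1.
v=23: a=23^4·(≡9), b=23^3·(≡12) mod 23; (9|23)=+1, (12|23)=+1; (−1)^{4·3·11}·(+1)^3·(+1)^4 = +1.
v=17: a=17^2·(≡5), b=17^1·(≡11) mod 17; (5|17)=-1, (11|17)=-1; (−1)^{2·1·8}·(-1)^1·(-1)^2 = -1.
v=19: a=19^2·(≡17), b=19^1·(≡17) mod 19; (17|19)=+1, (17|19)=+1; (−1)^{2·1·9}·(+1)^1·(+1)^2 = +1.
v=3: a=3^10·(≡2), b=3^4·(≡1) mod 3; (2|3)=-1, (1|3)=+1; (−1)^{10·4·1}·(-1)^4·(+1)^10 = +1.
v=13: a=13^4·(≡3), b=13^2·(≡5) mod 13; (3|13)=+1, (5|13)=-1; (−1)^{4·2·6}·(+1)^2·(-1)^4 = +1.
(-22, 408595 / ℚ) ramifies at {2, 5, 11, 17}: a division algebra.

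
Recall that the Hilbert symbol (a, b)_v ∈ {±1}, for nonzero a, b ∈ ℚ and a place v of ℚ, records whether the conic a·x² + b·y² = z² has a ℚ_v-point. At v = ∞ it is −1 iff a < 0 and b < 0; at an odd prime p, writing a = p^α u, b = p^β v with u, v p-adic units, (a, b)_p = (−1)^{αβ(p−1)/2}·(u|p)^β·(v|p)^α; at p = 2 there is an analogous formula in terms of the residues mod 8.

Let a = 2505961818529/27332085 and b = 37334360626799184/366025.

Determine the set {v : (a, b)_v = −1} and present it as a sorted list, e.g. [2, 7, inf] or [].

(a, b) ≡ (165, 221) mod (ℚ^×)²; places V = {2, 3, 5, 11, 13, 17, 19, 29, 37, ∞}.
(a,b)_2: α=0, β=4; u≡5, v≡5 (mod 8); ε(u)ε(v)=0·0, αω(v)=0·1, βω(u)=4·1; sum ≡ 0  ⇒  +1.
(a,b)_5: α=-1, u≡2; β=-2, v≡4 (mod 5); (2|5)=-1, (4|5)=+1; sign (−1)^0·-1^-2·+1^-1 = +1.
(a,b)_37: α=-2, u≡22; β=0, v≡11 (mod 37); (22|37)=-1, (11|37)=+1; sign (−1)^0·-1^0·+1^-2 = +1.
(a,b)_19: α=2, u≡18; β=0, v≡3 (mod 19); (18|19)=-1, (3|19)=-1; sign (−1)^0·-1^0·-1^2 = +1.
(a,b)_29: α=2, u≡20; β=2, v≡8 (mod 29); (20|29)=+1, (8|29)=-1; sign (−1)^0·+1^2·-1^2 = +1.
(a,b)_11: α=-3, u≡9; β=-4, v≡1 (mod 11); (9|11)=+1, (1|11)=+1; sign (−1)^0·+1^-4·+1^-3 = +1.
(a,b)_17: α=2, u≡14; β=3, v≡8 (mod 17); (14|17)=-1, (8|17)=+1; sign (−1)^0·-1^3·+1^2 = -1.
(a,b)_∞: sgn(165)=+, sgn(221)=+, so +1.
(a,b)_3: α=-1, u≡1; β=2, v≡2 (mod 3); (1|3)=+1, (2|3)=-1; sign (−1)^0·+1^2·-1^-1 = -1.
(a,b)_13: α=4, u≡10; β=7, v≡3 (mod 13); (10|13)=+1, (3|13)=+1; sign (−1)^0·+1^7·+1^4 = +1.
Ram(165, 221) = {3, 17}; no ℚ_3-point on the conic.

[3, 17]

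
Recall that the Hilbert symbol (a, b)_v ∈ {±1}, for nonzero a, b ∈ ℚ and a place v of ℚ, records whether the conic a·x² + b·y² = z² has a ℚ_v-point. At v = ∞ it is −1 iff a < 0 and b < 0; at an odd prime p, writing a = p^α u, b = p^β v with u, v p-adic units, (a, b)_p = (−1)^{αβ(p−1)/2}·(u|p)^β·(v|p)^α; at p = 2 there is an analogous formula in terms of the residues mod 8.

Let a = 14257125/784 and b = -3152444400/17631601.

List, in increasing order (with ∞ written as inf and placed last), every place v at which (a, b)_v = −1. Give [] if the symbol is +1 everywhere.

[3, 19]

(a, b) ≡ (63365, -17871) mod (ℚ^×)²; places V = {2, 3, 5, 7, 13, 17, 19, 23, 29, 37, ∞}.
(a,b)_29: α=1, u≡17; β=0, v≡7 (mod 29); (17|29)=-1, (7|29)=+1; sign (−1)^0·-1^0·+1^1 = +1.
(a,b)_13: α=0, u≡3; β=-2, v≡3 (mod 13); (3|13)=+1, (3|13)=+1; sign (−1)^0·+1^-2·+1^0 = +1.
(a,b)_7: α=-2, u≡4; β=3, v≡4 (mod 7); (4|7)=+1, (4|7)=+1; sign (−1)^0·+1^3·+1^-2 = +1.
(a,b)_19: α=1, u≡13; β=-2, v≡15 (mod 19); (13|19)=-1, (15|19)=-1; sign (−1)^0·-1^-2·-1^1 = -1.
(a,b)_5: α=3, u≡3; β=2, v≡4 (mod 5); (3|5)=-1, (4|5)=+1; sign (−1)^0·-1^2·+1^3 = +1.
(a,b)_3: α=2, u≡2; β=3, v≡1 (mod 3); (2|3)=-1, (1|3)=+1; sign (−1)^0·-1^3·+1^2 = -1.
(a,b)_23: α=1, u≡1; β=1, v≡11 (mod 23); (1|23)=+1, (11|23)=-1; sign (−1)^1·+1^1·-1^1 = +1.
(a,b)_37: α=0, u≡9; β=1, v≡17 (mod 37); (9|37)=+1, (17|37)=-1; sign (−1)^0·+1^1·-1^0 = +1.
(a,b)_2: α=-4, β=4; u≡5, v≡1 (mod 8); ε(u)ε(v)=0·0, αω(v)=-4·0, βω(u)=4·1; sum ≡ 0  ⇒  +1.
(a,b)_∞: sgn(63365)=+, sgn(-17871)=−, so +1.
(a,b)_17: α=0, u≡12; β=-2, v≡8 (mod 17); (12|17)=-1, (8|17)=+1; sign (−1)^0·-1^-2·+1^0 = +1.
|Ram(63365, -17871)| = 2, even; anisotropic at {3, 19}.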